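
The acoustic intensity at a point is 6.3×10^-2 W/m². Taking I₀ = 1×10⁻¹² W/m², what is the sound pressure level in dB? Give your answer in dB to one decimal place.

Dividing by I₀ shifts the exponent by 12: I/I₀ = 6.3×10^10.
L = 10·(0.7993 + 10) = 107.99 dB.

108.0 dB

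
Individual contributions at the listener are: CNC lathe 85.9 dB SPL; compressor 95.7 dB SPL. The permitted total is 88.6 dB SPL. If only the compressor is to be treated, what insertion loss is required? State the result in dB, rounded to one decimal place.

Fixed contribution from the other source: Σ 10^(L/10) = 10^(85.9/10) = 3.890e+08 (85.90 dB SPL).
The limit corresponds to 10^(88.6/10) = 7.244e+08; subtracting the fixed part leaves 3.354e+08 for the compressor, i.e. 85.26 dB SPL.
Required insertion loss = 95.7 − 85.26 = 10.44 dB.

10.4 dB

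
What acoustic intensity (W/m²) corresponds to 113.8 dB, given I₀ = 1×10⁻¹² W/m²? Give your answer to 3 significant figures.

I = I₀·10^(L/10) = 10⁻¹² × 10^(113.8/10) = 10^(-0.620).

0.240 W/m²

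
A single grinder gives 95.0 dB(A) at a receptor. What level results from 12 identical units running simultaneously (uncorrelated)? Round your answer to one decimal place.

105.8 dB(A)

L_total = L₁ + 10·log₁₀ N for N identical incoherent sources.
L_total = 95.0 + 10·log₁₀(12) = 95.0 + 10.792 = 105.79 dB(A).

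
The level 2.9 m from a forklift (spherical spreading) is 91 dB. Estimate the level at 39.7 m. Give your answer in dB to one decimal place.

68.3 dB

Spherical spreading from a point source gives a 20·log₁₀(r₂/r₁) drop.
L₂ = 91 − 20·log₁₀(39.7/2.9) = 91 − 22.728 = 68.27 dB.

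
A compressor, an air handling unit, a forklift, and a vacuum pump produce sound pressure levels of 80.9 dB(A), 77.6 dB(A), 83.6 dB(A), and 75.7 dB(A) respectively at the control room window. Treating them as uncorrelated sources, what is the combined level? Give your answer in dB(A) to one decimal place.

86.5 dB(A)

Incoherent sources combine by intensity addition: L_total = 10·log₁₀(Σ 10^(L_i/10)).
Σ 10^(L/10) = 10^(80.9/10) + 10^(77.6/10) + 10^(83.6/10) + 10^(75.7/10) = 4.468e+08.
L_total = 10·log₁₀(4.468e+08) = 86.50 dB(A).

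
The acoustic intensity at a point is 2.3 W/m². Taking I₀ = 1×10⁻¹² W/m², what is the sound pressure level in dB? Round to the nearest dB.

L = 10·log₁₀(I/I₀) = 10·log₁₀(2.3/10⁻¹²) = 10·log₁₀(2.3×10^12).
L = 10·(0.3617 + 12) = 123.62 dB.

124 dB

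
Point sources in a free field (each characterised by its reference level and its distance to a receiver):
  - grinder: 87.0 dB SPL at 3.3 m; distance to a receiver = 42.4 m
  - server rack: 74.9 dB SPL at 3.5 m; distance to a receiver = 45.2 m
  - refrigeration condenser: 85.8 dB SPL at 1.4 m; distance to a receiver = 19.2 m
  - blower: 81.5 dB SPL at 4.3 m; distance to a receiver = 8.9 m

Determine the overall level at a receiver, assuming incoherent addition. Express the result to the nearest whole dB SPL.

Propagate each source to the receiver with L = L_ref − 20·log₁₀(r/r_ref), then add intensities.
grinder: 87.0 − 20·log₁₀(42.4/3.3) = 87.0 − 22.18 = 64.82 dB SPL.
server rack: 74.9 − 20·log₁₀(45.2/3.5) = 74.9 − 22.22 = 52.68 dB SPL.
refrigeration condenser: 85.8 − 20·log₁₀(19.2/1.4) = 85.8 − 22.74 = 63.06 dB SPL.
blower: 81.5 − 20·log₁₀(8.9/4.3) = 81.5 − 6.32 = 75.18 dB SPL.
Σ 10^(L/10) = 3.822e+07 → L_total = 10·log₁₀(3.822e+07) = 75.82 dB SPL.

76 dB SPL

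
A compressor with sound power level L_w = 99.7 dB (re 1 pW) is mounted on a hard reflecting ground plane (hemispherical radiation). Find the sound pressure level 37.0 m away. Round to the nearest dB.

60 dB

The power spreads over a hemisphere of area 2π·r², so L_p = L_w − 10·log₁₀(2π·r²).
2π·r² = 8602 m², 10·log₁₀ of that is 39.346 dB.
L_p = 99.7 − 39.346 = 60.35 dB.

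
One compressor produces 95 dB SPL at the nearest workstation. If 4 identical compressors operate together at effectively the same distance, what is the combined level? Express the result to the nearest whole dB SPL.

101 dB SPL

L_total = L₁ + 10·log₁₀ N for N identical incoherent sources.
L_total = 95 + 10·log₁₀(4) = 95 + 6.021 = 101.02 dB SPL.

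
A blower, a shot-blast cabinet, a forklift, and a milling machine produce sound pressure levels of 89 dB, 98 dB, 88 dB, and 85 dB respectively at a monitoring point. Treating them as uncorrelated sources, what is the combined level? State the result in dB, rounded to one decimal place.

99.1 dB

Incoherent sources combine by intensity addition: L_total = 10·log₁₀(Σ 10^(L_i/10)).
Σ 10^(L/10) = 10^(89/10) + 10^(98/10) + 10^(88/10) + 10^(85/10) = 8.051e+09.
L_total = 10·log₁₀(8.051e+09) = 99.06 dB.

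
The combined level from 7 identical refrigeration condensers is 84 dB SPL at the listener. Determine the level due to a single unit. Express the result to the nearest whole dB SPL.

76 dB SPL

For N identical incoherent sources L_total = L₁ + 10·log₁₀ N, so L₁ = 84 − 10·log₁₀(7) = 84 − 8.451.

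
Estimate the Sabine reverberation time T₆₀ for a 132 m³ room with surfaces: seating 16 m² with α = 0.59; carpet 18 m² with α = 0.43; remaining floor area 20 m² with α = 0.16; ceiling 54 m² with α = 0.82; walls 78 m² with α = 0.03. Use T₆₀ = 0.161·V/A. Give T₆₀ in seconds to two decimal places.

Total absorption A = 16·0.59 + 18·0.43 + 20·0.16 + 54·0.82 + 78·0.03 = 67.00 m² sabins.
T₆₀ = 0.161 × 132 / 67.00 = 0.317 s.

0.32 s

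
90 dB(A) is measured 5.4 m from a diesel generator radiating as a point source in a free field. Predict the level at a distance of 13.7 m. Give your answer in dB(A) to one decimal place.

For a point source, L₂ = L₁ − 20·log₁₀(r₂/r₁).
L₂ = 90 − 20·log₁₀(13.7/5.4) = 90 − 8.087 = 81.91 dB(A).

81.9 dB(A)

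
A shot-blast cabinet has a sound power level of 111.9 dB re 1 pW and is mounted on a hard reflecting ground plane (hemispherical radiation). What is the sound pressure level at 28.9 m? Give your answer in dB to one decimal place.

Free-field hemispherical radiation: L_p = L_w − 10·log₁₀(2π·r²), r = 28.9 m.
2π·r² = 5248 m², 10·log₁₀ of that is 37.200 dB.
L_p = 111.9 − 37.200 = 74.70 dB.

74.7 dB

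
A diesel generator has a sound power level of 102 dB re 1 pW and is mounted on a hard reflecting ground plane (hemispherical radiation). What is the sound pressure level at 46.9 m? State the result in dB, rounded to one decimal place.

60.6 dB

L_p = L_w − 10·log₁₀(2π·r²) with r = 46.9 m.
2π·r² = 1.382e+04 m², 10·log₁₀ of that is 41.405 dB.
L_p = 102 − 41.405 = 60.59 dB.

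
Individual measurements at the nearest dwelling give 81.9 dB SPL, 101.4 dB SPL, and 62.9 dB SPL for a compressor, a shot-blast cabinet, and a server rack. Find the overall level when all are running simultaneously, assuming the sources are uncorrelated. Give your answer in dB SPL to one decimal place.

101.4 dB SPL

Incoherent sources combine by intensity addition: L_total = 10·log₁₀(Σ 10^(L_i/10)).
Σ 10^(L/10) = 10^(81.9/10) + 10^(101.4/10) + 10^(62.9/10) = 1.396e+10.
L_total = 10·log₁₀(1.396e+10) = 101.45 dB SPL.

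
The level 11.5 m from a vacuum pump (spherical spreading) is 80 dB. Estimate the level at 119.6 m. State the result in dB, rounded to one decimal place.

For a point source, L₂ = L₁ − 20·log₁₀(r₂/r₁).
L₂ = 80 − 20·log₁₀(119.6/11.5) = 80 − 20.341 = 59.66 dB.

59.7 dB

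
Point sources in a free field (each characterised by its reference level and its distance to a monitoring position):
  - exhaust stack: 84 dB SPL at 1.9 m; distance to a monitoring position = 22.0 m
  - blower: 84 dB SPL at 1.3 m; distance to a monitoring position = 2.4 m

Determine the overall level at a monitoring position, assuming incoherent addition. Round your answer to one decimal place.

Apply inverse-square spreading to bring every level to the receiver, then sum 10^(L/10).
exhaust stack: 84 − 20·log₁₀(22.0/1.9) = 84 − 21.27 = 62.73 dB SPL.
blower: 84 − 20·log₁₀(2.4/1.3) = 84 − 5.33 = 78.67 dB SPL.
Σ 10^(L/10) = 7.557e+07 → L_total = 10·log₁₀(7.557e+07) = 78.78 dB SPL.

78.8 dB SPL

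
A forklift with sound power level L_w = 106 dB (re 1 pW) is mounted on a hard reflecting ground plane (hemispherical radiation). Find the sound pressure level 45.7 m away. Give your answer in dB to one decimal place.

The power spreads over a hemisphere of area 2π·r², so L_p = L_w − 10·log₁₀(2π·r²).
2π·r² = 1.312e+04 m², 10·log₁₀ of that is 41.180 dB.
L_p = 106 − 41.180 = 64.82 dB.

64.8 dB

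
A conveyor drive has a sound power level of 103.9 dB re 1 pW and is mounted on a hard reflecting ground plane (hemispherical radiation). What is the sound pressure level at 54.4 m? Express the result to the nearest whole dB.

61 dB

Free-field hemispherical radiation: L_p = L_w − 10·log₁₀(2π·r²), r = 54.4 m.
2π·r² = 1.859e+04 m², 10·log₁₀ of that is 42.694 dB.
L_p = 103.9 − 42.694 = 61.21 dB.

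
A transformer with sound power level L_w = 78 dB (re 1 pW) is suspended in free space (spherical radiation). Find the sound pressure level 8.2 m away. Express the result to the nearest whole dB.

49 dB

Free-field spherical radiation: L_p = L_w − 10·log₁₀(4π·r²), r = 8.2 m.
4π·r² = 845 m², 10·log₁₀ of that is 29.268 dB.
L_p = 78 − 29.268 = 48.73 dB.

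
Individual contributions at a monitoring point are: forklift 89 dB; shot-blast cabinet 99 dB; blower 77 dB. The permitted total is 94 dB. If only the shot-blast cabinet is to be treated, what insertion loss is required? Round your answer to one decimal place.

Everything except the shot-blast cabinet sums to 10^(89/10) + 10^(77/10) = 8.444e+08 in linear terms, 89.27 dB.
To meet 94 dB overall, the treated shot-blast cabinet may contribute at most 10^(94/10) − 8.444e+08 = 1.667e+09, i.e. 92.22 dB.
So the shot-blast cabinet must be reduced from 99 to 92.22 dB: IL = 6.78 dB.

6.8 dB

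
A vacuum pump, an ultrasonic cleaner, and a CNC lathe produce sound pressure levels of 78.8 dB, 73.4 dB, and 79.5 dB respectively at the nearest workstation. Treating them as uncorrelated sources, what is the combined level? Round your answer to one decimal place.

For uncorrelated sources the intensities add, so convert each level to linear form, sum, and take 10·log₁₀ of the total.
Σ 10^(L/10) = 10^(78.8/10) + 10^(73.4/10) + 10^(79.5/10) = 1.869e+08.
L_total = 10·log₁₀(1.869e+08) = 82.72 dB.

82.7 dB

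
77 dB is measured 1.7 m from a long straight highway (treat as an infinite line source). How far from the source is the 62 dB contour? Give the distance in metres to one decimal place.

53.8 m

Line-source spreading drops the level by 10·log₁₀(r₂/r₁); inverting, r₂/r₁ = 10^(ΔL/10).
r₂ = 1.7·10^((77−62)/10) = 1.7·10^(15.0/10) = 53.76 m.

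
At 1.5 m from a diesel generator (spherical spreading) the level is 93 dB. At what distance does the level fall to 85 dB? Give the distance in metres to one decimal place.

For a point source L₁ − L₂ = 20·log₁₀(r₂/r₁), so r₂ = r₁·10^((L₁−L₂)/20).
r₂ = 1.5·10^((93−85)/20) = 1.5·10^(8.0/20) = 3.77 m.

3.8 m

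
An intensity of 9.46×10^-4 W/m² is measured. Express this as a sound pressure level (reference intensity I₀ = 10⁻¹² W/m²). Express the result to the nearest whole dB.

Dividing by I₀ shifts the exponent by 12: I/I₀ = 9.46×10^8.
L = 10·(0.9759 + 8) = 89.76 dB.

90 dB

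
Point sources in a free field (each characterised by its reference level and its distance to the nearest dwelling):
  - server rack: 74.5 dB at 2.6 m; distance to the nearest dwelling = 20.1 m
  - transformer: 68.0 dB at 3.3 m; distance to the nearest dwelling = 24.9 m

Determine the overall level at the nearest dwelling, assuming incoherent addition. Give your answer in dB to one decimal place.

First find each source's level at the receiver (point-source: −20·log₁₀(r/r_ref)), then combine on an intensity basis.
server rack: 74.5 − 20·log₁₀(20.1/2.6) = 74.5 − 17.76 = 56.74 dB.
transformer: 68.0 − 20·log₁₀(24.9/3.3) = 68.0 − 17.55 = 50.45 dB.
Σ 10^(L/10) = 5.824e+05 → L_total = 10·log₁₀(5.824e+05) = 57.65 dB.

57.7 dB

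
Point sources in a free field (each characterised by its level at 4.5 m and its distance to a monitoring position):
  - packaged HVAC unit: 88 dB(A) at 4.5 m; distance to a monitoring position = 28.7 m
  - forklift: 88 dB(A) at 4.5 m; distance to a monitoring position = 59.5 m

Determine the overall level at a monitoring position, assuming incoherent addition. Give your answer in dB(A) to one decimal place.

72.8 dB(A)

Propagate each source to the receiver with L = L_ref − 20·log₁₀(r/r_ref), then add intensities.
packaged HVAC unit: 88 − 20·log₁₀(28.7/4.5) = 88 − 16.09 = 71.91 dB(A).
forklift: 88 − 20·log₁₀(59.5/4.5) = 88 − 22.43 = 65.57 dB(A).
Σ 10^(L/10) = 1.912e+07 → L_total = 10·log₁₀(1.912e+07) = 72.82 dB(A).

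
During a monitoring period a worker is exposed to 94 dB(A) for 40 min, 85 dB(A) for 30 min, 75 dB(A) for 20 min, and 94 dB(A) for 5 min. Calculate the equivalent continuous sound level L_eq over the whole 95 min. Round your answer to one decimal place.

L_eq = 10·log₁₀[(1/T)·Σ tᵢ·10^(Lᵢ/10)] with T = 95 min.
Σ tᵢ·10^(Lᵢ/10) = 40·10^(94/10) + 30·10^(85/10) + 20·10^(75/10) + 5·10^(94/10) = 1.232e+11.
L_eq = 10·log₁₀(1.232e+11/95) = 91.13 dB(A).

91.1 dB(A)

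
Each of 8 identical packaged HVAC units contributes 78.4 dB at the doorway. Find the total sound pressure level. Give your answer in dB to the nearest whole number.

With 8 equal, uncorrelated contributions the intensity is 8× that of one unit, giving a rise of 10·log₁₀ 8.
L_total = 78.4 + 10·log₁₀(8) = 78.4 + 9.031 = 87.43 dB.

87 dB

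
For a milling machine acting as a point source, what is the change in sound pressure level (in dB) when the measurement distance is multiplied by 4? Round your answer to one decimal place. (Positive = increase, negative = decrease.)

-12.0 dB

With spherical spreading the level changes by −20·log₁₀(r₂/r₁).
ΔL = −20·log₁₀(4) = -12.04 dB.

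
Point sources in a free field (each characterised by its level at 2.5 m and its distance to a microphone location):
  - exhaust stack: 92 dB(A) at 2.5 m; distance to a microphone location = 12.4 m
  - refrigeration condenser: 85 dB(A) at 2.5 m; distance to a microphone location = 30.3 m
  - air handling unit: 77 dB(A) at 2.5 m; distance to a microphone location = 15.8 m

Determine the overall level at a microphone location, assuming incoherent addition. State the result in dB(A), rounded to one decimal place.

Apply inverse-square spreading to bring every level to the receiver, then sum 10^(L/10).
exhaust stack: 92 − 20·log₁₀(12.4/2.5) = 92 − 13.91 = 78.09 dB(A).
refrigeration condenser: 85 − 20·log₁₀(30.3/2.5) = 85 − 21.67 = 63.33 dB(A).
air handling unit: 77 − 20·log₁₀(15.8/2.5) = 77 − 16.01 = 60.99 dB(A).
Σ 10^(L/10) = 6.783e+07 → L_total = 10·log₁₀(6.783e+07) = 78.31 dB(A).

78.3 dB(A)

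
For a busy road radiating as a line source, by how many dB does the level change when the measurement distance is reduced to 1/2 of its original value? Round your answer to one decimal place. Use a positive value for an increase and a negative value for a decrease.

+3.0 dB

With cylindrical spreading the level changes by −10·log₁₀(r₂/r₁).
ΔL = −10·log₁₀(0.5) = +3.01 dB.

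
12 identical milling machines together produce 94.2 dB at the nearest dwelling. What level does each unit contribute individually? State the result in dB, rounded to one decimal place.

Dividing the total intensity by 12 lowers the level by 10·log₁₀ 12 = 10.792 dB: L₁ = 94.2 − 10.792.

83.4 dB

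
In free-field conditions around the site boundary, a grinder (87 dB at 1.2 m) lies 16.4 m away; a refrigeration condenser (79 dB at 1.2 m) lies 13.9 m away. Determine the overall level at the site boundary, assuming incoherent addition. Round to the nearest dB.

65 dB

Apply inverse-square spreading to bring every level to the receiver, then sum 10^(L/10).
grinder: 87 − 20·log₁₀(16.4/1.2) = 87 − 22.71 = 64.29 dB.
refrigeration condenser: 79 − 20·log₁₀(13.9/1.2) = 79 − 21.28 = 57.72 dB.
Σ 10^(L/10) = 3.275e+06 → L_total = 10·log₁₀(3.275e+06) = 65.15 dB.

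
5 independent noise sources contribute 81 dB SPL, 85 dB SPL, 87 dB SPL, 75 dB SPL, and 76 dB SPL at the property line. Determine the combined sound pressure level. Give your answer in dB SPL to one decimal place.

90.1 dB SPL

Incoherent sources combine by intensity addition: L_total = 10·log₁₀(Σ 10^(L_i/10)).
Σ 10^(L/10) = 10^(81/10) + 10^(85/10) + 10^(87/10) + 10^(75/10) + 10^(76/10) = 1.015e+09.
L_total = 10·log₁₀(1.015e+09) = 90.06 dB SPL.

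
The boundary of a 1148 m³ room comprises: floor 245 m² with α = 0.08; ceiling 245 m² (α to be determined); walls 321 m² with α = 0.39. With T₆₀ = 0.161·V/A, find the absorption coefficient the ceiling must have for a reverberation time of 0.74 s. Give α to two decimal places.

A = 0.161·V/T₆₀ = 0.161·1148/0.74 = 249.77 m² sabins.
Absorption from the other surfaces = 245·0.08 + 321·0.39 = 144.79 m², so the ceiling must supply 104.98 m² over 245 m².
α = 104.98/245 = 0.428.

0.43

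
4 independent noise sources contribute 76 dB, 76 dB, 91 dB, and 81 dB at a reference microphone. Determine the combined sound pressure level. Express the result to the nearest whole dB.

92 dB

For uncorrelated sources the intensities add, so convert each level to linear form, sum, and take 10·log₁₀ of the total.
Σ 10^(L/10) = 10^(76/10) + 10^(76/10) + 10^(91/10) + 10^(81/10) = 1.464e+09.
L_total = 10·log₁₀(1.464e+09) = 91.66 dB.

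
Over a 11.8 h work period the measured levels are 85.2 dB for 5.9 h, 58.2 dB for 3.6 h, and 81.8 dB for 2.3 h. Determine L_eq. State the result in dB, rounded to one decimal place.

82.9 dB

Weight each interval's intensity by its duration and average over T = 11.8 h:
Σ tᵢ·10^(Lᵢ/10) = 5.9·10^(85.2/10) + 3.6·10^(58.2/10) + 2.3·10^(81.8/10) = 2.304e+09.
L_eq = 10·log₁₀(2.304e+09/11.8) = 82.91 dB.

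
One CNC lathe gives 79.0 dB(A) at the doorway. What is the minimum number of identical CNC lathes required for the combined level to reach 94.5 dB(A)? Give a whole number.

36

N identical sources give L₁ + 10·log₁₀ N, so require 10·log₁₀ N ≥ 94.5 − 79.0 = 15.5 dB.
N ≥ 10^(15.5/10) = 35.481, so N = 36.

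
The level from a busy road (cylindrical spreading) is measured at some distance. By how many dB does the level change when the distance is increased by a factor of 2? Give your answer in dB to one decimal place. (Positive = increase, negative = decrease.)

-3.0 dB

With cylindrical spreading the level changes by −10·log₁₀(r₂/r₁).
ΔL = −10·log₁₀(2) = -3.01 dB.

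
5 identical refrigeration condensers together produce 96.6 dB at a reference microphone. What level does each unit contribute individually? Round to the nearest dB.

5 equal contributions raise the level by 10·log₁₀ 5 = 6.990 dB, so each unit alone gives 96.6 − 6.990.

90 dB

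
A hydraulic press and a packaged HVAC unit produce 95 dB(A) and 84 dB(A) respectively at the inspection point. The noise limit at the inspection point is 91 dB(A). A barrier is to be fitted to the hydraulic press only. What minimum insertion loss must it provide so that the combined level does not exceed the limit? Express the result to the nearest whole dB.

5 dB

Everything except the hydraulic press sums to 10^(84/10) = 2.512e+08 in linear terms, 84.00 dB(A).
The limit corresponds to 10^(91/10) = 1.259e+09; subtracting the fixed part leaves 1.008e+09 for the hydraulic press, i.e. 90.03 dB(A).
So the hydraulic press must be reduced from 95 to 90.03 dB(A): IL = 4.97 dB.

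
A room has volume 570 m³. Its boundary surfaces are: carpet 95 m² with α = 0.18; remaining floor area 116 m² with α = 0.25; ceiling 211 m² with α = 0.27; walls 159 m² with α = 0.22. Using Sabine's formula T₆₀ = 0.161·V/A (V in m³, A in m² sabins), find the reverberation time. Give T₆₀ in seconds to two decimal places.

0.66 s

A = Σ Sᵢαᵢ = 95·0.18 + 116·0.25 + 211·0.27 + 159·0.22 = 138.05 m².
T₆₀ = 0.161 × 570 / 138.05 = 0.665 s.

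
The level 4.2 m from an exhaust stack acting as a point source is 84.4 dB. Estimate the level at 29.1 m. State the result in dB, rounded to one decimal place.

67.6 dB

Point-source attenuation: ΔL = 20·log₁₀(r₂/r₁) = 20·log₁₀(29.1/4.2) = 16.813 dB.
L₂ = 84.4 − 20·log₁₀(29.1/4.2) = 84.4 − 16.813 = 67.59 dB.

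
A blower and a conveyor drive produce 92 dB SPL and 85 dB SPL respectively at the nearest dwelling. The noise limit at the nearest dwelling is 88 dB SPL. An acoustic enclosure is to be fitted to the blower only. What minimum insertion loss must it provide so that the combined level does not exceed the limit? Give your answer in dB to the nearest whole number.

7 dB

Everything except the blower sums to 10^(85/10) = 3.162e+08 in linear terms, 85.00 dB SPL.
To meet 88 dB SPL overall, the treated blower may contribute at most 10^(88/10) − 3.162e+08 = 3.147e+08, i.e. 84.98 dB SPL.
So the blower must be reduced from 92 to 84.98 dB SPL: IL = 7.02 dB.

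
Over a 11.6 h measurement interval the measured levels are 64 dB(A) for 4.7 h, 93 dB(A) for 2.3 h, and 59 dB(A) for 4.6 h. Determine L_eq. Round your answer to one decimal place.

Weight each interval's intensity by its duration and average over T = 11.6 h:
Σ tᵢ·10^(Lᵢ/10) = 4.7·10^(64/10) + 2.3·10^(93/10) + 4.6·10^(59/10) = 4.605e+09.
L_eq = 10·log₁₀(4.605e+09/11.6) = 85.99 dB(A).

86.0 dB(A)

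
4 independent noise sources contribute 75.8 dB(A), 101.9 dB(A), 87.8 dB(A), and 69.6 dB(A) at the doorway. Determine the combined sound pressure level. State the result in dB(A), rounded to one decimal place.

102.1 dB(A)

Incoherent sources combine by intensity addition: L_total = 10·log₁₀(Σ 10^(L_i/10)).
Σ 10^(L/10) = 10^(75.8/10) + 10^(101.9/10) + 10^(87.8/10) + 10^(69.6/10) = 1.614e+10.
L_total = 10·log₁₀(1.614e+10) = 102.08 dB(A).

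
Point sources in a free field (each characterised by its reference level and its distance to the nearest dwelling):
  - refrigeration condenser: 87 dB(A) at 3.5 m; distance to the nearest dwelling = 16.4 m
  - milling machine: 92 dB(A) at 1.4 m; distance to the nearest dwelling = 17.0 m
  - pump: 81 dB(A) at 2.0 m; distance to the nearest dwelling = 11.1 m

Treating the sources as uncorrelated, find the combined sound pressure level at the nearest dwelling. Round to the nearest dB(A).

76 dB(A)

Apply inverse-square spreading to bring every level to the receiver, then sum 10^(L/10).
refrigeration condenser: 87 − 20·log₁₀(16.4/3.5) = 87 − 13.42 = 73.58 dB(A).
milling machine: 92 − 20·log₁₀(17.0/1.4) = 92 − 21.69 = 70.31 dB(A).
pump: 81 − 20·log₁₀(11.1/2.0) = 81 − 14.89 = 66.11 dB(A).
Σ 10^(L/10) = 3.766e+07 → L_total = 10·log₁₀(3.766e+07) = 75.76 dB(A).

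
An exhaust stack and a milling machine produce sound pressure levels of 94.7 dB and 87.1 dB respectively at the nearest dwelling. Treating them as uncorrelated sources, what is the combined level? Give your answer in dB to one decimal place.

95.4 dB

For uncorrelated sources the intensities add, so convert each level to linear form, sum, and take 10·log₁₀ of the total.
Σ 10^(L/10) = 10^(94.7/10) + 10^(87.1/10) = 3.464e+09.
L_total = 10·log₁₀(3.464e+09) = 95.40 dB.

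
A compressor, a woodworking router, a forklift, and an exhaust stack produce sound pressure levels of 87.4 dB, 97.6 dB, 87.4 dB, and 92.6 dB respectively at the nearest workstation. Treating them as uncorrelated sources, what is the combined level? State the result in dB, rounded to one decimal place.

Incoherent sources combine by intensity addition: L_total = 10·log₁₀(Σ 10^(L_i/10)).
Σ 10^(L/10) = 10^(87.4/10) + 10^(97.6/10) + 10^(87.4/10) + 10^(92.6/10) = 8.673e+09.
L_total = 10·log₁₀(8.673e+09) = 99.38 dB.

99.4 dB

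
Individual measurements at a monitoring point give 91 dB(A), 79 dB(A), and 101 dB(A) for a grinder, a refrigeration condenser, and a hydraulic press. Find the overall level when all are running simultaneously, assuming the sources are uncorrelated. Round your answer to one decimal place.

Incoherent sources combine by intensity addition: L_total = 10·log₁₀(Σ 10^(L_i/10)).
Σ 10^(L/10) = 10^(91/10) + 10^(79/10) + 10^(101/10) = 1.393e+10.
L_total = 10·log₁₀(1.393e+10) = 101.44 dB(A).

101.4 dB(A)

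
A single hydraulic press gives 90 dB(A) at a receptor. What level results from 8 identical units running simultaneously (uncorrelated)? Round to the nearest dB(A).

99 dB(A)

With 8 equal, uncorrelated contributions the intensity is 8× that of one unit, giving a rise of 10·log₁₀ 8.
L_total = 90 + 10·log₁₀(8) = 90 + 9.031 = 99.03 dB(A).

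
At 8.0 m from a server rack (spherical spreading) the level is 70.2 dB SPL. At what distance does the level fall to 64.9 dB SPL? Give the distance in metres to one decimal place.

For a point source L₁ − L₂ = 20·log₁₀(r₂/r₁), so r₂ = r₁·10^((L₁−L₂)/20).
r₂ = 8.0·10^((70.2−64.9)/20) = 8.0·10^(5.3/20) = 14.73 m.

14.7 m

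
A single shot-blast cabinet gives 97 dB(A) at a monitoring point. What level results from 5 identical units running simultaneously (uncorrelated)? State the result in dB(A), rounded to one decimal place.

104.0 dB(A)

N identical incoherent sources raise the level by 10·log₁₀ N.
L_total = 97 + 10·log₁₀(5) = 97 + 6.990 = 103.99 dB(A).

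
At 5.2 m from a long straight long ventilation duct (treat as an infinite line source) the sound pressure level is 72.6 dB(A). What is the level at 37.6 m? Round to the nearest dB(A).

64 dB(A)

For a line source, L₂ = L₁ − 10·log₁₀(r₂/r₁).
L₂ = 72.6 − 10·log₁₀(37.6/5.2) = 72.6 − 8.592 = 64.01 dB(A).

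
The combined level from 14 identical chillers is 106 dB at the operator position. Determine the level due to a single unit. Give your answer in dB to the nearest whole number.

95 dB

For N identical incoherent sources L_total = L₁ + 10·log₁₀ N, so L₁ = 106 − 10·log₁₀(14) = 106 − 11.461.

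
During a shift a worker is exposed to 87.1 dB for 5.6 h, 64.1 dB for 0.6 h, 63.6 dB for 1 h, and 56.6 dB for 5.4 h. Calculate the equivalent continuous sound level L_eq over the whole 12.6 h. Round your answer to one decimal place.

L_eq = 10·log₁₀[(1/T)·Σ tᵢ·10^(Lᵢ/10)] with T = 12.6 h.
Σ tᵢ·10^(Lᵢ/10) = 5.6·10^(87.1/10) + 0.6·10^(64.1/10) + 1·10^(63.6/10) + 5.4·10^(56.6/10) = 2.878e+09.
L_eq = 10·log₁₀(2.878e+09/12.6) = 83.59 dB.

83.6 dB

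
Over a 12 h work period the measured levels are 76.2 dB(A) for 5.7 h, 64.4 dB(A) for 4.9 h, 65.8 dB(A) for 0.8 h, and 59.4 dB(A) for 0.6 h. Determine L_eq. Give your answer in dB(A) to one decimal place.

The energy average is taken in the linear domain: L_eq = 10·log₁₀[(Σ tᵢ·10^(Lᵢ/10))/T], T = 12 h.
Σ tᵢ·10^(Lᵢ/10) = 5.7·10^(76.2/10) + 4.9·10^(64.4/10) + 0.8·10^(65.8/10) + 0.6·10^(59.4/10) = 2.547e+08.
L_eq = 10·log₁₀(2.547e+08/12) = 73.27 dB(A).

73.3 dB(A)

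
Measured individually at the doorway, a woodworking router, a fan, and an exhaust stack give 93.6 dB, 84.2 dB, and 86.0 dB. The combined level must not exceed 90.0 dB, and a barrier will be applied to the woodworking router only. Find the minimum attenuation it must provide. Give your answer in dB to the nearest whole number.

8 dB

Fixed contribution from the other sources: Σ 10^(L/10) = 10^(84.2/10) + 10^(86.0/10) = 6.611e+08 (88.20 dB).
The limit corresponds to 10^(90.0/10) = 1.000e+09; subtracting the fixed part leaves 3.389e+08 for the woodworking router, i.e. 85.30 dB.
Required insertion loss = 93.6 − 85.30 = 8.30 dB.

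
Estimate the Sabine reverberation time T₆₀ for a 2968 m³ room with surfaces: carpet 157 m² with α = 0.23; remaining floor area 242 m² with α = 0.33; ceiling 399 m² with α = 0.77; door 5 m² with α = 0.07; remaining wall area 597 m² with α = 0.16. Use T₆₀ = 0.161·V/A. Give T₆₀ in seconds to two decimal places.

Summing Sᵢαᵢ: 157·0.23 + 242·0.33 + 399·0.77 + 5·0.07 + 597·0.16 = 519.07 m².
T₆₀ = 0.161·V/A = 0.161·2968/519.07 = 0.921 s.

0.92 s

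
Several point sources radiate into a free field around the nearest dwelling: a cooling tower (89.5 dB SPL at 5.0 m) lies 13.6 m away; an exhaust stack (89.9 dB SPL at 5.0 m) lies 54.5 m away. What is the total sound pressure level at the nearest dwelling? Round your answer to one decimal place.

81.1 dB SPL

Apply inverse-square spreading to bring every level to the receiver, then sum 10^(L/10).
cooling tower: 89.5 − 20·log₁₀(13.6/5.0) = 89.5 − 8.69 = 80.81 dB SPL.
exhaust stack: 89.9 − 20·log₁₀(54.5/5.0) = 89.9 − 20.75 = 69.15 dB SPL.
Σ 10^(L/10) = 1.287e+08 → L_total = 10·log₁₀(1.287e+08) = 81.10 dB SPL.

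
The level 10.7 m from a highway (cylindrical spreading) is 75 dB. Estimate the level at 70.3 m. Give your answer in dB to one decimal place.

Cylindrical spreading from a line source gives a 10·log₁₀(r₂/r₁) drop.
L₂ = 75 − 10·log₁₀(70.3/10.7) = 75 − 8.176 = 66.82 dB.

66.8 dB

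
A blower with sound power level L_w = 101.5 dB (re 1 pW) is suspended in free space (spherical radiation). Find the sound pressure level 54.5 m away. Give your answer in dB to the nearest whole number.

56 dB

L_p = L_w − 10·log₁₀(4π·r²) with r = 54.5 m.
4π·r² = 3.733e+04 m², 10·log₁₀ of that is 45.720 dB.
L_p = 101.5 − 45.720 = 55.78 dB.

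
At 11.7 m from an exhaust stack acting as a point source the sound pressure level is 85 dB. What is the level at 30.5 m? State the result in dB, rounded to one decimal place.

76.7 dB

For a point source, L₂ = L₁ − 20·log₁₀(r₂/r₁).
L₂ = 85 − 20·log₁₀(30.5/11.7) = 85 − 8.322 = 76.68 dB.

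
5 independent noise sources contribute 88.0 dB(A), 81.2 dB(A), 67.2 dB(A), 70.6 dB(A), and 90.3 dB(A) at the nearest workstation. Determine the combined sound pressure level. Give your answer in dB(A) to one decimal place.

Incoherent sources combine by intensity addition: L_total = 10·log₁₀(Σ 10^(L_i/10)).
Σ 10^(L/10) = 10^(88.0/10) + 10^(81.2/10) + 10^(67.2/10) + 10^(70.6/10) + 10^(90.3/10) = 1.851e+09.
L_total = 10·log₁₀(1.851e+09) = 92.67 dB(A).

92.7 dB(A)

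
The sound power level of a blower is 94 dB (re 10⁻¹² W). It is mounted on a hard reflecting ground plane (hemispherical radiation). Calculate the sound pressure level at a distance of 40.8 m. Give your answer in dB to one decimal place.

53.8 dB

Free-field hemispherical radiation: L_p = L_w − 10·log₁₀(2π·r²), r = 40.8 m.
2π·r² = 1.046e+04 m², 10·log₁₀ of that is 40.195 dB.
L_p = 94 − 40.195 = 53.80 dB.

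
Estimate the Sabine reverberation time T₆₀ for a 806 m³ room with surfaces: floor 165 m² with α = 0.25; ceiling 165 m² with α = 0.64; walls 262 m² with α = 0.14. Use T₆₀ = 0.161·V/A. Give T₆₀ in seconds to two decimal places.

0.71 s

Summing Sᵢαᵢ: 165·0.25 + 165·0.64 + 262·0.14 = 183.53 m².
T₆₀ = 0.161·V/A = 0.161·806/183.53 = 0.707 s.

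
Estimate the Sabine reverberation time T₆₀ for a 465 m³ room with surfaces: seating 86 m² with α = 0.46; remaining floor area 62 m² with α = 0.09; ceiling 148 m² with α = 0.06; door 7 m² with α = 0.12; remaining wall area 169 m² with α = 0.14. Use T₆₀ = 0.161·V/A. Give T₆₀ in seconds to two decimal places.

A = Σ Sᵢαᵢ = 86·0.46 + 62·0.09 + 148·0.06 + 7·0.12 + 169·0.14 = 78.52 m².
T₆₀ = 0.161·V/A = 0.161·465/78.52 = 0.953 s.

0.95 s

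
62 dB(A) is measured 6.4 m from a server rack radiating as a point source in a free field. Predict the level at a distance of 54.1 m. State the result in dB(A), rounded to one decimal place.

43.5 dB(A)

Spherical spreading from a point source gives a 20·log₁₀(r₂/r₁) drop.
L₂ = 62 − 20·log₁₀(54.1/6.4) = 62 − 18.540 = 43.46 dB(A).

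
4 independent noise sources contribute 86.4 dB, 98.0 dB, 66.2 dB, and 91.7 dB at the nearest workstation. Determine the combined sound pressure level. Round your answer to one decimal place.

99.2 dB

For uncorrelated sources the intensities add, so convert each level to linear form, sum, and take 10·log₁₀ of the total.
Σ 10^(L/10) = 10^(86.4/10) + 10^(98.0/10) + 10^(66.2/10) + 10^(91.7/10) = 8.229e+09.
L_total = 10·log₁₀(8.229e+09) = 99.15 dB.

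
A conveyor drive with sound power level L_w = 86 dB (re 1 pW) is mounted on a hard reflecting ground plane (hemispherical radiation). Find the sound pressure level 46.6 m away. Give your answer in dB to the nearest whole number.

L_p = L_w − 10·log₁₀(2π·r²) with r = 46.6 m.
2π·r² = 1.364e+04 m², 10·log₁₀ of that is 41.350 dB.
L_p = 86 − 41.350 = 44.65 dB.

45 dB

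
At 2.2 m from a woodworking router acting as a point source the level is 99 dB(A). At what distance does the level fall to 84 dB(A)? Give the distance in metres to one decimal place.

The 15.0 dB drop corresponds to a distance ratio of 10^(15.0/20) for a point source.
r₂ = 2.2·10^((99−84)/20) = 2.2·10^(15.0/20) = 12.37 m.

12.4 m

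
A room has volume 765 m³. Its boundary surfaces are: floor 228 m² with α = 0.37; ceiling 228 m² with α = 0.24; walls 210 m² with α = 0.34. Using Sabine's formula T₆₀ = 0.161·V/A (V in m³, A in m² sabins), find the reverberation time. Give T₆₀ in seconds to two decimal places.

0.59 s

Total absorption A = 228·0.37 + 228·0.24 + 210·0.34 = 210.48 m² sabins.
T₆₀ = 0.161 × 765 / 210.48 = 0.585 s.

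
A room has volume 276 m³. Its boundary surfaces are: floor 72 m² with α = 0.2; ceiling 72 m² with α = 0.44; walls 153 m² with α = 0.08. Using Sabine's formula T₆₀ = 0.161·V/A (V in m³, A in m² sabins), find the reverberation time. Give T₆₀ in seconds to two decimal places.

0.76 s

A = Σ Sᵢαᵢ = 72·0.2 + 72·0.44 + 153·0.08 = 58.32 m².
T₆₀ = 0.161 × 276 / 58.32 = 0.762 s.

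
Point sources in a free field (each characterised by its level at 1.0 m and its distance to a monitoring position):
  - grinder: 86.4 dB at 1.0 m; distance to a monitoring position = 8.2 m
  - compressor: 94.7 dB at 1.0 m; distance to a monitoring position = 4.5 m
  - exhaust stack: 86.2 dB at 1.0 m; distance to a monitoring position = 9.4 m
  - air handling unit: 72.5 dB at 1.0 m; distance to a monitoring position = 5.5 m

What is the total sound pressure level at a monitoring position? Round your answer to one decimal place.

82.0 dB

Apply inverse-square spreading to bring every level to the receiver, then sum 10^(L/10).
grinder: 86.4 − 20·log₁₀(8.2/1.0) = 86.4 − 18.28 = 68.12 dB.
compressor: 94.7 − 20·log₁₀(4.5/1.0) = 94.7 − 13.06 = 81.64 dB.
exhaust stack: 86.2 − 20·log₁₀(9.4/1.0) = 86.2 − 19.46 = 66.74 dB.
air handling unit: 72.5 − 20·log₁₀(5.5/1.0) = 72.5 − 14.81 = 57.69 dB.
Σ 10^(L/10) = 1.575e+08 → L_total = 10·log₁₀(1.575e+08) = 81.97 dB.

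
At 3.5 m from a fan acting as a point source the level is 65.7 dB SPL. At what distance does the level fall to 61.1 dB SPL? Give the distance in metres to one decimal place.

The 4.6 dB drop corresponds to a distance ratio of 10^(4.6/20) for a point source.
r₂ = 3.5·10^((65.7−61.1)/20) = 3.5·10^(4.6/20) = 5.94 m.

5.9 m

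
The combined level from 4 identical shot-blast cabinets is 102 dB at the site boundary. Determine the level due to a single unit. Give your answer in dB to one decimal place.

Dividing the total intensity by 4 lowers the level by 10·log₁₀ 4 = 6.021 dB: L₁ = 102 − 6.021.

96.0 dB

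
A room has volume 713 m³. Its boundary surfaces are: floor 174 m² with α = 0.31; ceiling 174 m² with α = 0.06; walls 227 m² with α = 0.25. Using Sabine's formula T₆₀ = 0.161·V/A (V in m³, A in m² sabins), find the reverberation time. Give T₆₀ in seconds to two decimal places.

0.95 s

Total absorption A = 174·0.31 + 174·0.06 + 227·0.25 = 121.13 m² sabins.
T₆₀ = 0.161 × 713 / 121.13 = 0.948 s.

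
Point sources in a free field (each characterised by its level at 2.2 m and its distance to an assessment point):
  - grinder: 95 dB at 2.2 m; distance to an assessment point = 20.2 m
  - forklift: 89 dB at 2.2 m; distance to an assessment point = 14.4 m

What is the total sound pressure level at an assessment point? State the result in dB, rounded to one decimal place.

First find each source's level at the receiver (point-source: −20·log₁₀(r/r_ref)), then combine on an intensity basis.
grinder: 95 − 20·log₁₀(20.2/2.2) = 95 − 19.26 = 75.74 dB.
forklift: 89 − 20·log₁₀(14.4/2.2) = 89 − 16.32 = 72.68 dB.
Σ 10^(L/10) = 5.605e+07 → L_total = 10·log₁₀(5.605e+07) = 77.49 dB.

77.5 dB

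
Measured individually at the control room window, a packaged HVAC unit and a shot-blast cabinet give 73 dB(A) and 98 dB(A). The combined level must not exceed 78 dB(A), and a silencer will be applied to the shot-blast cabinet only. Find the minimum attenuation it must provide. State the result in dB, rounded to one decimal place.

21.7 dB

Everything except the shot-blast cabinet sums to 10^(73/10) = 1.995e+07 in linear terms, 73.00 dB(A).
The limit corresponds to 10^(78/10) = 6.310e+07; subtracting the fixed part leaves 4.314e+07 for the shot-blast cabinet, i.e. 76.35 dB(A).
Required insertion loss = 98 − 76.35 = 21.65 dB.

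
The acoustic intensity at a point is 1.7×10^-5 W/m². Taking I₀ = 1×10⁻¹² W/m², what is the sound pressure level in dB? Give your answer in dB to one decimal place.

72.3 dB

I/I₀ = 1.7×10^-5/10⁻¹² = 1.7×10^7, and L = 10·log₁₀(I/I₀).
L = 10·(0.2304 + 7) = 72.30 dB.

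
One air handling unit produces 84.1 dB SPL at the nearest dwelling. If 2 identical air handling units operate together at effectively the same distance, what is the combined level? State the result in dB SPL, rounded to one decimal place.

87.1 dB SPL

With 2 equal, uncorrelated contributions the intensity is 2× that of one unit, giving a rise of 10·log₁₀ 2.
L_total = 84.1 + 10·log₁₀(2) = 84.1 + 3.010 = 87.11 dB SPL.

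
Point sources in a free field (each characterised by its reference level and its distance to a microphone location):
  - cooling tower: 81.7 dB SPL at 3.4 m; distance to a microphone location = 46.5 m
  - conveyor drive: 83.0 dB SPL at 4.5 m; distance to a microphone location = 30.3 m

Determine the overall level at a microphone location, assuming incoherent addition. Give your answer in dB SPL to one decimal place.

Apply inverse-square spreading to bring every level to the receiver, then sum 10^(L/10).
cooling tower: 81.7 − 20·log₁₀(46.5/3.4) = 81.7 − 22.72 = 58.98 dB SPL.
conveyor drive: 83.0 − 20·log₁₀(30.3/4.5) = 83.0 − 16.56 = 66.44 dB SPL.
Σ 10^(L/10) = 5.192e+06 → L_total = 10·log₁₀(5.192e+06) = 67.15 dB SPL.

67.2 dB SPL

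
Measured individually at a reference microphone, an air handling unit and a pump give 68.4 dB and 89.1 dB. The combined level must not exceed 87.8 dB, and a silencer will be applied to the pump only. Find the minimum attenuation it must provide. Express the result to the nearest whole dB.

1 dB

The untreated sources together contribute 10^(68.4/10) = 6.918e+06, i.e. 68.40 dB.
The limit corresponds to 10^(87.8/10) = 6.026e+08; subtracting the fixed part leaves 5.956e+08 for the pump, i.e. 87.75 dB.
So the pump must be reduced from 89.1 to 87.75 dB: IL = 1.35 dB.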